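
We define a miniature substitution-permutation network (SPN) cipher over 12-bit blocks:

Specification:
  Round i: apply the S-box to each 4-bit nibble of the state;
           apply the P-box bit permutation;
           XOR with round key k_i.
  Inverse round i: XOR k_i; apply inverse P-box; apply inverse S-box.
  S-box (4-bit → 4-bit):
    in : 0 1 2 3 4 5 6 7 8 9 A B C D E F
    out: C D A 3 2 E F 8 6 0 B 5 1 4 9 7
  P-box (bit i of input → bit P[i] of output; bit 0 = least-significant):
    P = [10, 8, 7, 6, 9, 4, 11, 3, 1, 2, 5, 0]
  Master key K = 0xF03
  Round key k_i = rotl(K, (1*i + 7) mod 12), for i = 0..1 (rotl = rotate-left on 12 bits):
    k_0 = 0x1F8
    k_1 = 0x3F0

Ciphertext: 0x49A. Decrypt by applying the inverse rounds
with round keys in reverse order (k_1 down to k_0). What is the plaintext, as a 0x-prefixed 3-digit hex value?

s_0 = ciphertext = 0x49A
s_1 = InvRound(s_0, k_1) = 0xBEA
s_2 = InvRound(s_1, k_0) = 0xCF9

0xCF9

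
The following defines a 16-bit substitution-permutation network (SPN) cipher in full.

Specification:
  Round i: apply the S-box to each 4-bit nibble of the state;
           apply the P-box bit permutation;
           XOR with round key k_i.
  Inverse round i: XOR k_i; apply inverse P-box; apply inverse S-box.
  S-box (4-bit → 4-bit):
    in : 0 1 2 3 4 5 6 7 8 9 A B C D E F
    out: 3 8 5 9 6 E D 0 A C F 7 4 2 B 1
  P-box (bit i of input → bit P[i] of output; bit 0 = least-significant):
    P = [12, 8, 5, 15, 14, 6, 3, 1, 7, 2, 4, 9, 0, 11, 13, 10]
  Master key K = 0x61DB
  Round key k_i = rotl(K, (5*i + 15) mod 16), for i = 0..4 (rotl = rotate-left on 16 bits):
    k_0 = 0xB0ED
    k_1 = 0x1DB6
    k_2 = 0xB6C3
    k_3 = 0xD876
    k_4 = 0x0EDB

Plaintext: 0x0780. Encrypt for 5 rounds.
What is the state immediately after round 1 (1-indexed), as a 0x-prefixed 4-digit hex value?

s_0 = plaintext = 0x0780
s_1 = Round(s_0, k_0) = 0xA9AE
s_2 = Round(s_1, k_1) = 0xE2ED
s_3 = Round(s_2, k_2) = 0xFB10
s_4 = Round(s_3, k_3) = 0xC9E1
s_5 = Round(s_4, k_4) = 0xEC89

0xA9AE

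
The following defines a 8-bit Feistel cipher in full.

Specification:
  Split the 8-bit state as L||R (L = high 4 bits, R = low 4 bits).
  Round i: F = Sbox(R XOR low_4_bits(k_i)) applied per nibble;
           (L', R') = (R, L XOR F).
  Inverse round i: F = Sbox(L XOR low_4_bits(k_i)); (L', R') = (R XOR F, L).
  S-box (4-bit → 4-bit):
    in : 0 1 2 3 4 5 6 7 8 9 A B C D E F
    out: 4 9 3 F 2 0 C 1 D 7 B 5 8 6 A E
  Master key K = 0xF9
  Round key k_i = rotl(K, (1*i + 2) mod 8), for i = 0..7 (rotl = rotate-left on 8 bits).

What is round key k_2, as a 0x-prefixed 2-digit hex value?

0x9F

K = 0xF9
k_0 = rotl(K, (1*0+2) mod 8) = rotl(K, 2) = 0xE7
k_1 = rotl(K, (1*1+2) mod 8) = rotl(K, 3) = 0xCF
k_2 = rotl(K, (1*2+2) mod 8) = rotl(K, 4) = 0x9F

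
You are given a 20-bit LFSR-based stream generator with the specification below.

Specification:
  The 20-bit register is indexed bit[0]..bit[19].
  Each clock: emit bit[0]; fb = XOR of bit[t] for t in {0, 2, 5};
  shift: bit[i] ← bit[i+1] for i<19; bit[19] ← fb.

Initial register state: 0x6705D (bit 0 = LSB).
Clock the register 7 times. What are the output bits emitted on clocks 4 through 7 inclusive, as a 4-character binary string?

reg_0 = 0x6705D
clock 1: out=1, reg = 0x3382E
clock 2: out=0, reg = 0x19C17
clock 3: out=1, reg = 0x0CE0B
clock 4: out=1, reg = 0x86705
clock 5: out=1, reg = 0x43382
clock 6: out=0, reg = 0x219C1
clock 7: out=1, reg = 0x90CE0

1101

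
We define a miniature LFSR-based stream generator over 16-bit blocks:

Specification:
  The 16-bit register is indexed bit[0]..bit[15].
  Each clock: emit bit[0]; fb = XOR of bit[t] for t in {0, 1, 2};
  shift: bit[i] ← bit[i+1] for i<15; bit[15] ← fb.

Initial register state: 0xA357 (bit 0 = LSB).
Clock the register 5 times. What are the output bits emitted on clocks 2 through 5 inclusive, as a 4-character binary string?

reg_0 = 0xA357
clock 1: out=1, reg = 0xD1AB
clock 2: out=1, reg = 0x68D5
clock 3: out=1, reg = 0x346A
clock 4: out=0, reg = 0x9A35
clock 5: out=1, reg = 0x4D1A

1101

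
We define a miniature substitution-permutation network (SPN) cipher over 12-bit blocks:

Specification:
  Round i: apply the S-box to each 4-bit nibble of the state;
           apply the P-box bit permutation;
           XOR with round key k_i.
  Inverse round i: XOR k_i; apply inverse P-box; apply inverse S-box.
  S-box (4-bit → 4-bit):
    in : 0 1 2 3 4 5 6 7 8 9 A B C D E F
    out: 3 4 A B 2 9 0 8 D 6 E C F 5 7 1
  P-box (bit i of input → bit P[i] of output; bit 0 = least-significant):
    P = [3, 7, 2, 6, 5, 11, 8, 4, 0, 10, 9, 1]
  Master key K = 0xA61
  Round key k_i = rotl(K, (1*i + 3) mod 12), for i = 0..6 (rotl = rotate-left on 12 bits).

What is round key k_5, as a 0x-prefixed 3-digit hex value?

K = 0xA61
k_0 = rotl(K, (1*0+3) mod 12) = rotl(K, 3) = 0x30D
k_1 = rotl(K, (1*1+3) mod 12) = rotl(K, 4) = 0x61A
k_2 = rotl(K, (1*2+3) mod 12) = rotl(K, 5) = 0xC34
k_3 = rotl(K, (1*3+3) mod 12) = rotl(K, 6) = 0x869
k_4 = rotl(K, (1*4+3) mod 12) = rotl(K, 7) = 0x0D3
k_5 = rotl(K, (1*5+3) mod 12) = rotl(K, 8) = 0x1A6

0x1A6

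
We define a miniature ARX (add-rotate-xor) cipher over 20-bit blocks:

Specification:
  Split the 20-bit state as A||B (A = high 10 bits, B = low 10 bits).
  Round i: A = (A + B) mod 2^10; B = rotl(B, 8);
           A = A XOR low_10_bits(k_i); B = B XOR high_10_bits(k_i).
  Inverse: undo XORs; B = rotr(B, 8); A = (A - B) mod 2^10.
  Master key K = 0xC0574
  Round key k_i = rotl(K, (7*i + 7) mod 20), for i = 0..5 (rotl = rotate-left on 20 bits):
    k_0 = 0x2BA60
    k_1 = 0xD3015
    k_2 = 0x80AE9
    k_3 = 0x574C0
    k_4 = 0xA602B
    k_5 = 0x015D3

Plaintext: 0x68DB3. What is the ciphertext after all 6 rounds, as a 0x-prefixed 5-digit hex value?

s_0 = plaintext = 0x68DB3
s_1 = Round(s_0, k_0) = 0x4DBC2
s_2 = Round(s_1, k_1) = 0x3B5BC
s_3 = Round(s_2, k_2) = 0x1026D
s_4 = Round(s_3, k_3) = 0x9B4C6
s_5 = Round(s_4, k_4) = 0xC60A9
s_6 = Round(s_5, k_5) = 0x8492F

0x8492F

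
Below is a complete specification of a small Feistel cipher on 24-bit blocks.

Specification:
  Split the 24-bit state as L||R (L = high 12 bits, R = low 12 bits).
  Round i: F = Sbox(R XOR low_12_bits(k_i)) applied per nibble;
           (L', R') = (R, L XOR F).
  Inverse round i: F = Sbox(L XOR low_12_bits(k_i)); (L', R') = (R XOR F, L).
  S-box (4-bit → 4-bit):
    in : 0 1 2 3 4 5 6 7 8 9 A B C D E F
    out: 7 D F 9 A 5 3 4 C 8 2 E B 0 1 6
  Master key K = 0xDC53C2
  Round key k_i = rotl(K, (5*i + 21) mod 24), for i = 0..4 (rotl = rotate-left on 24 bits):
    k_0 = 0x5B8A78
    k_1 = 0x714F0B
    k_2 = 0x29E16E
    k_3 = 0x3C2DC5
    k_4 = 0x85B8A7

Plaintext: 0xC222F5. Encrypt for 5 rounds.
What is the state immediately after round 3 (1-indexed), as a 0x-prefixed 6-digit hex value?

0x4ED52B

s_0 = plaintext = 0xC222F5
s_1 = Round(s_0, k_0) = 0x2F50E2
s_2 = Round(s_1, k_1) = 0x0E24ED
s_3 = Round(s_2, k_2) = 0x4ED52B
s_4 = Round(s_3, k_3) = 0x52B8FC
s_5 = Round(s_4, k_4) = 0x8FC275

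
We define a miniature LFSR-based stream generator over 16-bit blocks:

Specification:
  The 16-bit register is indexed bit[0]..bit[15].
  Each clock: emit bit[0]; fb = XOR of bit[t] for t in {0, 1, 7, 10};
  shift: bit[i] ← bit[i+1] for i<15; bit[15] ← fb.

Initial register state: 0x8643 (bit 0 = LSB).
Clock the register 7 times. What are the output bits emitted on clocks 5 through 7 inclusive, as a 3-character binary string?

001

reg_0 = 0x8643
clock 1: out=1, reg = 0xC321
clock 2: out=1, reg = 0xE190
clock 3: out=0, reg = 0xF0C8
clock 4: out=0, reg = 0xF864
clock 5: out=0, reg = 0x7C32
clock 6: out=0, reg = 0x3E19
clock 7: out=1, reg = 0x1F0C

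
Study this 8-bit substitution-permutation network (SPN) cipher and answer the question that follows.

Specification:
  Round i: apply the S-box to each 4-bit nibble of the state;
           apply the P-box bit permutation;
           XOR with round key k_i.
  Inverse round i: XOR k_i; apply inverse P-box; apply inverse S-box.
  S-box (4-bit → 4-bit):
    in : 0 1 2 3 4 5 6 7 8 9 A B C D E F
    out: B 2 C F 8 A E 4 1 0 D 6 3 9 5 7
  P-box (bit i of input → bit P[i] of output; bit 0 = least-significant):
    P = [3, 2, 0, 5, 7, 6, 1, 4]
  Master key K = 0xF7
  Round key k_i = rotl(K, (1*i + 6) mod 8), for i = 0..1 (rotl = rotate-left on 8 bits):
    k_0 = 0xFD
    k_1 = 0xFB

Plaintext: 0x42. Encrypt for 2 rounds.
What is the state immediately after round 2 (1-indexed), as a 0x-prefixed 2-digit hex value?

s_0 = plaintext = 0x42
s_1 = Round(s_0, k_0) = 0xCC
s_2 = Round(s_1, k_1) = 0x37

0x37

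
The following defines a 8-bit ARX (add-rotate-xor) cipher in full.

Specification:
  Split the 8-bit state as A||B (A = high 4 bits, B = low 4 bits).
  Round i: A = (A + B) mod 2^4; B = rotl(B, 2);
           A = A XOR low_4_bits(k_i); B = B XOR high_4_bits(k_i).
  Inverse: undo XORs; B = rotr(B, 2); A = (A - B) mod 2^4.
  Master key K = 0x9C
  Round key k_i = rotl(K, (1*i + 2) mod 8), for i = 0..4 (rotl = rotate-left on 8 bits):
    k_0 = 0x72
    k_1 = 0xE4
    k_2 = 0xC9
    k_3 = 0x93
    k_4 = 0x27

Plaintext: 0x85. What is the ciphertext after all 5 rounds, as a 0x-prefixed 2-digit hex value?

0x71

s_0 = plaintext = 0x85
s_1 = Round(s_0, k_0) = 0xF2
s_2 = Round(s_1, k_1) = 0x56
s_3 = Round(s_2, k_2) = 0x25
s_4 = Round(s_3, k_3) = 0x4C
s_5 = Round(s_4, k_4) = 0x71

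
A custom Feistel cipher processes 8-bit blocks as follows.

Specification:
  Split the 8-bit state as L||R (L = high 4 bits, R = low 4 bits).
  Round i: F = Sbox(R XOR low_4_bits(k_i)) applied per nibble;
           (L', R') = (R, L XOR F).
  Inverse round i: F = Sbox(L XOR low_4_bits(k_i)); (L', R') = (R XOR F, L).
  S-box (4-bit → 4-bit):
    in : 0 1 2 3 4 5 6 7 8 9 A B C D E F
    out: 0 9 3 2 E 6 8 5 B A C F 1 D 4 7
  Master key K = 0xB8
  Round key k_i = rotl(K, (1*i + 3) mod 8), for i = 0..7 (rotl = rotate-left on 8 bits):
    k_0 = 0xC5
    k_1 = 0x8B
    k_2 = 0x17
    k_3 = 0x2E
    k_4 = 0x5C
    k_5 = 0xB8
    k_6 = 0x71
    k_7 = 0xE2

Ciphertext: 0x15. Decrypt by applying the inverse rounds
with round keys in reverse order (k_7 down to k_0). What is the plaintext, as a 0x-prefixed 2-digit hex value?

0x0E

s_0 = ciphertext = 0x15
s_1 = InvRound(s_0, k_7) = 0x71
s_2 = InvRound(s_1, k_6) = 0x97
s_3 = InvRound(s_2, k_5) = 0xE9
s_4 = InvRound(s_3, k_4) = 0xAE
s_5 = InvRound(s_4, k_3) = 0x0A
s_6 = InvRound(s_5, k_2) = 0xF0
s_7 = InvRound(s_6, k_1) = 0xEF
s_8 = InvRound(s_7, k_0) = 0x0E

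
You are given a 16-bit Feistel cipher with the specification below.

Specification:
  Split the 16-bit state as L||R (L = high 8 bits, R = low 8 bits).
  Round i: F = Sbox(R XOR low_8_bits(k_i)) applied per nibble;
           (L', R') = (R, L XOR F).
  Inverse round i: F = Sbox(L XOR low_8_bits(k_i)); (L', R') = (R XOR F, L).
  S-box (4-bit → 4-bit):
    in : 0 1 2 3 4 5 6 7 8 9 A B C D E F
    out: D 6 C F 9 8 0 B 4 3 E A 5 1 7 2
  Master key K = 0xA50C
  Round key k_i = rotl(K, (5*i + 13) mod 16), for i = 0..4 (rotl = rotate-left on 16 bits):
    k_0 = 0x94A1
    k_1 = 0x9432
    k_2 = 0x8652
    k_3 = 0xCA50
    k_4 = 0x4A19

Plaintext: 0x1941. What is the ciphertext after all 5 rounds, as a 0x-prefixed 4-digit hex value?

s_0 = plaintext = 0x1941
s_1 = Round(s_0, k_0) = 0x4164
s_2 = Round(s_1, k_1) = 0x64C1
s_3 = Round(s_2, k_2) = 0xC15B
s_4 = Round(s_3, k_3) = 0x5B1B
s_5 = Round(s_4, k_4) = 0x1B87

0x1B87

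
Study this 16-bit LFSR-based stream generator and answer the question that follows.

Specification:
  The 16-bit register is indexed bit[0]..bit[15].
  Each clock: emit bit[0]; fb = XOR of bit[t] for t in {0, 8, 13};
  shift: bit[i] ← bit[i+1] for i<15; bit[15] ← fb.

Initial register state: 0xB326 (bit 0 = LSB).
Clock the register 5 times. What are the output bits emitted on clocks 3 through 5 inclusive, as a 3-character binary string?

100

reg_0 = 0xB326
clock 1: out=0, reg = 0x5993
clock 2: out=1, reg = 0x2CC9
clock 3: out=1, reg = 0x1664
clock 4: out=0, reg = 0x0B32
clock 5: out=0, reg = 0x8599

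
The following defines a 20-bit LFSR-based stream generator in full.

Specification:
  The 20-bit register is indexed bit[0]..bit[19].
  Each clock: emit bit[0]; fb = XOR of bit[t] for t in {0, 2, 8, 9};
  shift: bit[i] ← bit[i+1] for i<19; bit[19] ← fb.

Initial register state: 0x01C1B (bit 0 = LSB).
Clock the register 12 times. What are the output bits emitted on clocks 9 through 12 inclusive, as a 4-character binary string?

0011

reg_0 = 0x01C1B
clock 1: out=1, reg = 0x80E0D
clock 2: out=1, reg = 0xC0706
clock 3: out=0, reg = 0xE0383
clock 4: out=1, reg = 0xF01C1
clock 5: out=1, reg = 0x780E0
clock 6: out=0, reg = 0x3C070
clock 7: out=0, reg = 0x1E038
clock 8: out=0, reg = 0x0F01C
clock 9: out=0, reg = 0x8780E
clock 10: out=0, reg = 0xC3C07
clock 11: out=1, reg = 0x61E03
clock 12: out=1, reg = 0x30F01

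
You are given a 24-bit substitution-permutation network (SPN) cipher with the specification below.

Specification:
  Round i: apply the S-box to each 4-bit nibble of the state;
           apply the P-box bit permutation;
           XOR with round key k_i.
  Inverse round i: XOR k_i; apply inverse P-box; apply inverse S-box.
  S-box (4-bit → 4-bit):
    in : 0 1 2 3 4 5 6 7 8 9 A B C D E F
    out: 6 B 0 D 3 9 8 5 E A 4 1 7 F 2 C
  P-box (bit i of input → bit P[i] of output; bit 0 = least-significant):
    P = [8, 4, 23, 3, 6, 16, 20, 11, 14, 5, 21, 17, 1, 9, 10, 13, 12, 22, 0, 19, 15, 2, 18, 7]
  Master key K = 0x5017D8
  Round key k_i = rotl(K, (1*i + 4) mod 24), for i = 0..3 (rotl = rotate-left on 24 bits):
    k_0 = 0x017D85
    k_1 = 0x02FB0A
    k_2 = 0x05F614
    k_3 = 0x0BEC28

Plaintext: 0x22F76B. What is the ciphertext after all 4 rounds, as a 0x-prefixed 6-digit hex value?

s_0 = plaintext = 0x22F76B
s_1 = Round(s_0, k_0) = 0x211085
s_2 = Round(s_1, k_1) = 0x7BC020
s_3 = Round(s_2, k_2) = 0xA16026
s_4 = Round(s_3, k_3) = 0x67DC00

0x67DC00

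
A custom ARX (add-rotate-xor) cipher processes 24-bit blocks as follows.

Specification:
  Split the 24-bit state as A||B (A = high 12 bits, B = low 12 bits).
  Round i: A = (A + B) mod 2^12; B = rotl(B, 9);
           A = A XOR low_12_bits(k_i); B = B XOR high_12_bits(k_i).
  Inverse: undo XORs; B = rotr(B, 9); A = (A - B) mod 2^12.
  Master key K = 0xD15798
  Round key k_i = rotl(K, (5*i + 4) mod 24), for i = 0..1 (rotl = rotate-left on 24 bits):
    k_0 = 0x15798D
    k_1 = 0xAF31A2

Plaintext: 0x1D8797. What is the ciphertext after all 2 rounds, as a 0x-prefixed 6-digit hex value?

s_0 = plaintext = 0x1D8797
s_1 = Round(s_0, k_0) = 0x0E2FA5
s_2 = Round(s_1, k_1) = 0x125107

0x125107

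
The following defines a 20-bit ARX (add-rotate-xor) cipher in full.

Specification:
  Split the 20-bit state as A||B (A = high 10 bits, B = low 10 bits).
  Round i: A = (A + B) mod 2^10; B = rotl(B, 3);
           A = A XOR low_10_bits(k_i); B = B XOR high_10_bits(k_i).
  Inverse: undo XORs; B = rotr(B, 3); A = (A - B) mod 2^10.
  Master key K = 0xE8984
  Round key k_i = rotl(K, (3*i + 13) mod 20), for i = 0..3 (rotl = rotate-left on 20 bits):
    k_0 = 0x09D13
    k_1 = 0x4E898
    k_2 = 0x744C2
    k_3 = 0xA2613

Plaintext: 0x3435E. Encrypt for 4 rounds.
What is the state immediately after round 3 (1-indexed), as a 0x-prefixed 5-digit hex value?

0x23C6E

s_0 = plaintext = 0x3435E
s_1 = Round(s_0, k_0) = 0x4F6D1
s_2 = Round(s_1, k_1) = 0x25BB7
s_3 = Round(s_2, k_2) = 0x23C6E
s_4 = Round(s_3, k_3) = 0xBB9F9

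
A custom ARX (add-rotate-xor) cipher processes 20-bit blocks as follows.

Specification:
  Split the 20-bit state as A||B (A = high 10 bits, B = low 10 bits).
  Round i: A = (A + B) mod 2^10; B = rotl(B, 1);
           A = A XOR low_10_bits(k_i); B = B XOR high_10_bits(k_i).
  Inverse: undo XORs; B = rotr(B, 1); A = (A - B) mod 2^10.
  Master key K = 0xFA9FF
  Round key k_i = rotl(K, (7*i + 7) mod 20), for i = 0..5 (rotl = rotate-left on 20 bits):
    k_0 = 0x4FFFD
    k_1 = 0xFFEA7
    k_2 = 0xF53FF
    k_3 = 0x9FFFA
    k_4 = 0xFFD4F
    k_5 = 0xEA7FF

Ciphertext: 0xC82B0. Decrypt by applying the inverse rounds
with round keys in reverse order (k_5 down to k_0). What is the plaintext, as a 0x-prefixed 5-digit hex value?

s_0 = ciphertext = 0xC82B0
s_1 = InvRound(s_0, k_5) = 0x94E8C
s_2 = InvRound(s_1, k_4) = 0x18EB9
s_3 = InvRound(s_2, k_3) = 0xCD863
s_4 = InvRound(s_3, k_2) = 0x3BBDB
s_5 = InvRound(s_4, k_1) = 0x8DC12
s_6 = InvRound(s_5, k_0) = 0xCD296

0xCD296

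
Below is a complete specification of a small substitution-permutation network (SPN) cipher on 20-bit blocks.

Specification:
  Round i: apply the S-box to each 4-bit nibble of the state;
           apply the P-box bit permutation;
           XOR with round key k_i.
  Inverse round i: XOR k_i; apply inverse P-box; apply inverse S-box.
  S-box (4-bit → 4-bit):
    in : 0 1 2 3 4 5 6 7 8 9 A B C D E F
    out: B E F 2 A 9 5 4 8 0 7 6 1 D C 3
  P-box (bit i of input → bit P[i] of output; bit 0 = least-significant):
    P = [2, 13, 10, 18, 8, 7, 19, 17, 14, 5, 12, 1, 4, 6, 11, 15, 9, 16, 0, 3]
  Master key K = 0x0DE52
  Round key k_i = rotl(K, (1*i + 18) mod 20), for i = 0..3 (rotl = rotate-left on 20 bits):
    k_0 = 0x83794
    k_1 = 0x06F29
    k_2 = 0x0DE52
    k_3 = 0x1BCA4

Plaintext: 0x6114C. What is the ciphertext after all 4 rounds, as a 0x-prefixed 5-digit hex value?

0xFCC4E

s_0 = plaintext = 0x6114C
s_1 = Round(s_0, k_0) = 0xAAD73
s_2 = Round(s_1, k_1) = 0x9157A
s_3 = Round(s_2, k_2) = 0x83214
s_4 = Round(s_3, k_3) = 0xFCC4E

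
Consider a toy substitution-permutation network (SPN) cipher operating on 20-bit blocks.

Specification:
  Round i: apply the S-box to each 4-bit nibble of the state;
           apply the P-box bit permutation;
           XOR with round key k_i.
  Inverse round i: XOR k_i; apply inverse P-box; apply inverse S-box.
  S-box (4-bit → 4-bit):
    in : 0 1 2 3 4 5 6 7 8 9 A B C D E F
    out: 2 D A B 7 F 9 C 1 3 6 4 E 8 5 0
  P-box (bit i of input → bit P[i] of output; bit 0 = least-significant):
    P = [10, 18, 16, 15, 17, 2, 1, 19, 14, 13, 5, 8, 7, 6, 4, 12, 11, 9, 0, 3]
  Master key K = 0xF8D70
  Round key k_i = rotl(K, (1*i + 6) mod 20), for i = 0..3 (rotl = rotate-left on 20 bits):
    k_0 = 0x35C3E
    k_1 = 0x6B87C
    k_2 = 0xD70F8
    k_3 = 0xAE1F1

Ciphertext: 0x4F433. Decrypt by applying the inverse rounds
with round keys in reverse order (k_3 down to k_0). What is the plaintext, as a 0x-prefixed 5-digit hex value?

s_0 = ciphertext = 0x4F433
s_1 = InvRound(s_0, k_3) = 0xF3D19
s_2 = InvRound(s_1, k_2) = 0xE9188
s_3 = InvRound(s_2, k_1) = 0x84C2F
s_4 = InvRound(s_3, k_0) = 0xB7F6B

0xB7F6B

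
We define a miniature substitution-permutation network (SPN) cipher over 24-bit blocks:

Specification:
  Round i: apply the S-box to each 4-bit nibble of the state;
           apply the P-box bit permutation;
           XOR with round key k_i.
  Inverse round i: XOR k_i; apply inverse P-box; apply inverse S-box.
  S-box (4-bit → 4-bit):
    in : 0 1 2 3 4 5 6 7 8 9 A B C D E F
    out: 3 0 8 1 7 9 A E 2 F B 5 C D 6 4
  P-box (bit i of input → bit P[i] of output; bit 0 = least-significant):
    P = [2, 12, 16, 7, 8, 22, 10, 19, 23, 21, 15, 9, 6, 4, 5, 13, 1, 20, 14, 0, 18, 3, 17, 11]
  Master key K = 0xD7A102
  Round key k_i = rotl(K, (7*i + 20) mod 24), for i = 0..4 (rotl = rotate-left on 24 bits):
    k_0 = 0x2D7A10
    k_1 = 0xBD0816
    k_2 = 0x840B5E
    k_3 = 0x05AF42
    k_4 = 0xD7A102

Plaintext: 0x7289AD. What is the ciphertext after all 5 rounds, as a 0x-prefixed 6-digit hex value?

0xF50C0E

s_0 = plaintext = 0x7289AD
s_1 = Round(s_0, k_0) = 0xC6F18D
s_2 = Round(s_1, k_1) = 0xEE00B3
s_3 = Round(s_2, k_2) = 0x364E02
s_4 = Round(s_3, k_3) = 0x712EB3
s_5 = Round(s_4, k_4) = 0xF50C0E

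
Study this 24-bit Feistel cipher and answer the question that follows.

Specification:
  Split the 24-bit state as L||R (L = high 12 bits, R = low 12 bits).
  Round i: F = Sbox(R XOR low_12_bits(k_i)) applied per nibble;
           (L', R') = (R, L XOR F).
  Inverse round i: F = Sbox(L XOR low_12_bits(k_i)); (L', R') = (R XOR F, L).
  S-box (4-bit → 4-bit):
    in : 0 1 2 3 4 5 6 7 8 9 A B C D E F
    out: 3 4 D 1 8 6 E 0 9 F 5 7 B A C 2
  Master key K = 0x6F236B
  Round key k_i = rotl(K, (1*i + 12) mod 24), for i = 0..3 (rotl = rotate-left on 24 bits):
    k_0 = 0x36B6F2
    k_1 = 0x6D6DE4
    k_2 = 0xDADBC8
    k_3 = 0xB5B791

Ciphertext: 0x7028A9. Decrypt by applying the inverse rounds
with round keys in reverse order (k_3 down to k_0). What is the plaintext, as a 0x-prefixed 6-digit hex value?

s_0 = ciphertext = 0x7028A9
s_1 = InvRound(s_0, k_3) = 0xB58702
s_2 = InvRound(s_1, k_2) = 0x4F1B58
s_3 = InvRound(s_2, k_1) = 0x41E4F1
s_4 = InvRound(s_3, k_0) = 0x93A41E

0x93A41E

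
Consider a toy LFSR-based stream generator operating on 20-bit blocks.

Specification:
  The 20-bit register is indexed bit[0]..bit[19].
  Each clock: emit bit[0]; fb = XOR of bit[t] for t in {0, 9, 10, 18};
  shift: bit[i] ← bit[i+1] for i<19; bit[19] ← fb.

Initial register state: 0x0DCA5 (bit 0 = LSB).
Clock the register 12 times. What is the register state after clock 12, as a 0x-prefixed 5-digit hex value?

0x3CC0D

reg_0 = 0x0DCA5
clock 1: out=1, reg = 0x06E52
clock 2: out=0, reg = 0x03729
clock 3: out=1, reg = 0x81B94
clock 4: out=0, reg = 0xC0DCA
clock 5: out=0, reg = 0x606E5
clock 6: out=1, reg = 0x30372
clock 7: out=0, reg = 0x981B9
clock 8: out=1, reg = 0xCC0DC
clock 9: out=0, reg = 0xE606E
clock 10: out=0, reg = 0xF3037
clock 11: out=1, reg = 0x7981B
clock 12: out=1, reg = 0x3CC0D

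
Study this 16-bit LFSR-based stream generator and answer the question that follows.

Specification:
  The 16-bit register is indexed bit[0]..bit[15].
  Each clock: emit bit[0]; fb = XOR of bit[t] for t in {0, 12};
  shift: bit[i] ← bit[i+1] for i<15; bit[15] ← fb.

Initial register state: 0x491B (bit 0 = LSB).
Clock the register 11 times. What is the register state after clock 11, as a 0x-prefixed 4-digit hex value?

0xFDE9

reg_0 = 0x491B
clock 1: out=1, reg = 0xA48D
clock 2: out=1, reg = 0xD246
clock 3: out=0, reg = 0xE923
clock 4: out=1, reg = 0xF491
clock 5: out=1, reg = 0x7A48
clock 6: out=0, reg = 0xBD24
clock 7: out=0, reg = 0xDE92
clock 8: out=0, reg = 0xEF49
clock 9: out=1, reg = 0xF7A4
clock 10: out=0, reg = 0xFBD2
clock 11: out=0, reg = 0xFDE9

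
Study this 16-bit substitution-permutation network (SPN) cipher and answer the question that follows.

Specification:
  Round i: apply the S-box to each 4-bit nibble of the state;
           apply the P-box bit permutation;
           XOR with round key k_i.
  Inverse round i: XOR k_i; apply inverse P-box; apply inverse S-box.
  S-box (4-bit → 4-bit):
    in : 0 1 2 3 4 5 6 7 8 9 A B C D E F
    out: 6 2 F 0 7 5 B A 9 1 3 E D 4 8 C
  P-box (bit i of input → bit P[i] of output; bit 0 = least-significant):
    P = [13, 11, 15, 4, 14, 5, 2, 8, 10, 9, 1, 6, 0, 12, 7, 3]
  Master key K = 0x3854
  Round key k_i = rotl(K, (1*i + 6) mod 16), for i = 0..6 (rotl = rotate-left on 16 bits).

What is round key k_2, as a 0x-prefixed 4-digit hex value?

K = 0x3854
k_0 = rotl(K, (1*0+6) mod 16) = rotl(K, 6) = 0x150E
k_1 = rotl(K, (1*1+6) mod 16) = rotl(K, 7) = 0x2A1C
k_2 = rotl(K, (1*2+6) mod 16) = rotl(K, 8) = 0x5438

0x5438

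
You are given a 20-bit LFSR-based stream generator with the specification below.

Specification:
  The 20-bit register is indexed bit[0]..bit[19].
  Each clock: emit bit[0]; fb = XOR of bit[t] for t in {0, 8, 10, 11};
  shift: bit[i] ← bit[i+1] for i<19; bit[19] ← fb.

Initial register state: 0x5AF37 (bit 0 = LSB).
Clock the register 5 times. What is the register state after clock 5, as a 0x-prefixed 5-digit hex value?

0x32D79

reg_0 = 0x5AF37
clock 1: out=1, reg = 0x2D79B
clock 2: out=1, reg = 0x96BCD
clock 3: out=1, reg = 0xCB5E6
clock 4: out=0, reg = 0x65AF3
clock 5: out=1, reg = 0x32D79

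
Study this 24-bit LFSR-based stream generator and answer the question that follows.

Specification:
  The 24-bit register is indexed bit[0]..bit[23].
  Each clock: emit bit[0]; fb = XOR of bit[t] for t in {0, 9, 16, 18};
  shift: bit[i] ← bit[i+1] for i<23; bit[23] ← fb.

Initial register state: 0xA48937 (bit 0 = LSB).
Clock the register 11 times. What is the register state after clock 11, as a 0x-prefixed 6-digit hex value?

reg_0 = 0xA48937
clock 1: out=1, reg = 0x52449B
clock 2: out=1, reg = 0xA9224D
clock 3: out=1, reg = 0xD49126
clock 4: out=0, reg = 0xEA4893
clock 5: out=1, reg = 0xF52449
clock 6: out=1, reg = 0xFA9224
clock 7: out=0, reg = 0xFD4912
clock 8: out=0, reg = 0x7EA489
clock 9: out=1, reg = 0x3F5244
clock 10: out=0, reg = 0x9FA922
clock 11: out=0, reg = 0x4FD491

0x4FD491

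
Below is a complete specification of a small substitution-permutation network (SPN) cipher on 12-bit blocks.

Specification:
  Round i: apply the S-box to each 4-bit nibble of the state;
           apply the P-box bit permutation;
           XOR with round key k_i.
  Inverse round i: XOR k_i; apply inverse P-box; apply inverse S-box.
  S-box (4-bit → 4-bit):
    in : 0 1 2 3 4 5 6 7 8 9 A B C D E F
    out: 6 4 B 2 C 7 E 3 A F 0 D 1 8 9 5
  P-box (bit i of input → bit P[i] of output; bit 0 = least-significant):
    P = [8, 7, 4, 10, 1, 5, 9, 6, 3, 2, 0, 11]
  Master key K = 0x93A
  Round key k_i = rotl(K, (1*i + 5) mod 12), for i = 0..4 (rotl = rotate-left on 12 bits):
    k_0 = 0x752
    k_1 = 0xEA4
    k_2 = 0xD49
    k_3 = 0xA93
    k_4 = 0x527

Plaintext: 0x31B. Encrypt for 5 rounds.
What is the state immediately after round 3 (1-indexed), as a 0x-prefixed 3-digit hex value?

s_0 = plaintext = 0x31B
s_1 = Round(s_0, k_0) = 0x046
s_2 = Round(s_1, k_1) = 0x871
s_3 = Round(s_2, k_2) = 0x57F
s_4 = Round(s_3, k_3) = 0xBAC
s_5 = Round(s_4, k_4) = 0xC2E

0x57F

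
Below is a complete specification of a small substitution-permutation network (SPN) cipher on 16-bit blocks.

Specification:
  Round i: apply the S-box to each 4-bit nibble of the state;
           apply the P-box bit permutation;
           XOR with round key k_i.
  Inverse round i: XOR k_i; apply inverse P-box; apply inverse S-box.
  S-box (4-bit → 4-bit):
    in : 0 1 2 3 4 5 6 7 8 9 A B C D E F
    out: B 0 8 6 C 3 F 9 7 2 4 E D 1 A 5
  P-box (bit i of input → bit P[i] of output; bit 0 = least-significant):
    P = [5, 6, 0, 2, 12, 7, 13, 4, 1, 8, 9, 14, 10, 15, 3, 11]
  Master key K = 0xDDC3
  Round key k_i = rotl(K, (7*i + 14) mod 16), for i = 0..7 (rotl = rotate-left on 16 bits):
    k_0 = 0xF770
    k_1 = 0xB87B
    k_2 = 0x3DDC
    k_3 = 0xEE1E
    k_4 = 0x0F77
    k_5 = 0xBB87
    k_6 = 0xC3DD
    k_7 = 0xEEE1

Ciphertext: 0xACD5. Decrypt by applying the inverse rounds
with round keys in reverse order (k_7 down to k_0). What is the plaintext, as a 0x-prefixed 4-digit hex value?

0xAC75

s_0 = ciphertext = 0xACD5
s_1 = InvRound(s_0, k_7) = 0x1427
s_2 = InvRound(s_1, k_6) = 0x8605
s_3 = InvRound(s_2, k_5) = 0x7581
s_4 = InvRound(s_3, k_4) = 0x2C60
s_5 = InvRound(s_4, k_3) = 0x3C20
s_6 = InvRound(s_5, k_2) = 0xA9E0
s_7 = InvRound(s_6, k_1) = 0xA50A
s_8 = InvRound(s_7, k_0) = 0xAC75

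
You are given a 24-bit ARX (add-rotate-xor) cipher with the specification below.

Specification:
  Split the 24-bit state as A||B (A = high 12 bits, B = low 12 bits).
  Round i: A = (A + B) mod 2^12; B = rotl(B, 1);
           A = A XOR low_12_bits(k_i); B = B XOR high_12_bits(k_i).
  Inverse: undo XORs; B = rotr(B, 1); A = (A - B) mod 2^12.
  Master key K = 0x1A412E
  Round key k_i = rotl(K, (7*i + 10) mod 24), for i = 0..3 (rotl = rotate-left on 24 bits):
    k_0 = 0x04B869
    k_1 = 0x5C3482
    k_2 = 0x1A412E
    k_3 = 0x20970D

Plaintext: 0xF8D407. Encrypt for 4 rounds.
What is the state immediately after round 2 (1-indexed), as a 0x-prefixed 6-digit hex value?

0x0C0548

s_0 = plaintext = 0xF8D407
s_1 = Round(s_0, k_0) = 0xBFD845
s_2 = Round(s_1, k_1) = 0x0C0548
s_3 = Round(s_2, k_2) = 0x726B34
s_4 = Round(s_3, k_3) = 0x557460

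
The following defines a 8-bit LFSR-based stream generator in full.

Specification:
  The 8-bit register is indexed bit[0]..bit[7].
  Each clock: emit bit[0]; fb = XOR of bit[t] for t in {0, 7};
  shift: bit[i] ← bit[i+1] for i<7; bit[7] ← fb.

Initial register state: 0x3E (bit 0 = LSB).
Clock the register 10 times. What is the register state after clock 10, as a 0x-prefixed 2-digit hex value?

0x7A

reg_0 = 0x3E
clock 1: out=0, reg = 0x1F
clock 2: out=1, reg = 0x8F
clock 3: out=1, reg = 0x47
clock 4: out=1, reg = 0xA3
clock 5: out=1, reg = 0x51
clock 6: out=1, reg = 0xA8
clock 7: out=0, reg = 0xD4
clock 8: out=0, reg = 0xEA
clock 9: out=0, reg = 0xF5
clock 10: out=1, reg = 0x7A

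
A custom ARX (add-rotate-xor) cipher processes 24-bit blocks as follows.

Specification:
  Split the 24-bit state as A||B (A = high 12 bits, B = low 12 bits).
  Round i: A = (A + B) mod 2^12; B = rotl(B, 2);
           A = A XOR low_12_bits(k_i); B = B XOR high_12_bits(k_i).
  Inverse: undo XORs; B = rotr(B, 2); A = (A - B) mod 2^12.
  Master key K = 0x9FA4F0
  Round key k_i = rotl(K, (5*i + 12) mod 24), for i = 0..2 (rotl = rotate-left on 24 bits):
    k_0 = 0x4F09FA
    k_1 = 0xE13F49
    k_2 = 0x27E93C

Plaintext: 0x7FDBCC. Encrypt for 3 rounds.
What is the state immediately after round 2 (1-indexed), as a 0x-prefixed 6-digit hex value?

0xABC119

s_0 = plaintext = 0x7FDBCC
s_1 = Round(s_0, k_0) = 0xA33BC2
s_2 = Round(s_1, k_1) = 0xABC119
s_3 = Round(s_2, k_2) = 0x2E961A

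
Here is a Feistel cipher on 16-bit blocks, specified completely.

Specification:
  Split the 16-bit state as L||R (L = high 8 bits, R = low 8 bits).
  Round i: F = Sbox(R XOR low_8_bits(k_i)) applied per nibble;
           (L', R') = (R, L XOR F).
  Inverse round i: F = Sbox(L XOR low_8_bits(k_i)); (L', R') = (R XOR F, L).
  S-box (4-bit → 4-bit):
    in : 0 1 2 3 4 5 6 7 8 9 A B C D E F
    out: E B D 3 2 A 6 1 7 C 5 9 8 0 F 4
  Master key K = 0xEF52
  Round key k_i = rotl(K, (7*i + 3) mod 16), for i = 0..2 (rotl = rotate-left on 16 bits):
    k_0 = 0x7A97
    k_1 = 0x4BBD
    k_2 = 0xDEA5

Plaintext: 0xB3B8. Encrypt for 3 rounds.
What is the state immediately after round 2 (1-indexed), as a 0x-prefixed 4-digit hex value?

0x67BD

s_0 = plaintext = 0xB3B8
s_1 = Round(s_0, k_0) = 0xB867
s_2 = Round(s_1, k_1) = 0x67BD
s_3 = Round(s_2, k_2) = 0xBDD0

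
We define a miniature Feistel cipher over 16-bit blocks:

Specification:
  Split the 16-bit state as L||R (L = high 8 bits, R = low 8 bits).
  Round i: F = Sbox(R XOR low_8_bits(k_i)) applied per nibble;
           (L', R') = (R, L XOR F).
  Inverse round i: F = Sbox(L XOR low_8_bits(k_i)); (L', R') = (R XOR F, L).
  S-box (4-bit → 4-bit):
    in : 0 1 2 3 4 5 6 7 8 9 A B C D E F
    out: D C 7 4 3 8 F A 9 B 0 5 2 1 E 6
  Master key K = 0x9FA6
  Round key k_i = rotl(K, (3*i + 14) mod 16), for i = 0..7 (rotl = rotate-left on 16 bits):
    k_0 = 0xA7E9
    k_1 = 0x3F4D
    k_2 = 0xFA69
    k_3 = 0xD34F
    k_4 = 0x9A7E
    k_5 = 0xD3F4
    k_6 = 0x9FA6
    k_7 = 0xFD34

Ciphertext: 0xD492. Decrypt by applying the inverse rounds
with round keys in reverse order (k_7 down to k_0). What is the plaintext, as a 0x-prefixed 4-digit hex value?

0x819B

s_0 = ciphertext = 0xD492
s_1 = InvRound(s_0, k_7) = 0x7FD4
s_2 = InvRound(s_1, k_6) = 0xCF7F
s_3 = InvRound(s_2, k_5) = 0x3ACF
s_4 = InvRound(s_3, k_4) = 0xFC3A
s_5 = InvRound(s_4, k_3) = 0x6EFC
s_6 = InvRound(s_5, k_2) = 0x266E
s_7 = InvRound(s_6, k_1) = 0x9B26
s_8 = InvRound(s_7, k_0) = 0x819B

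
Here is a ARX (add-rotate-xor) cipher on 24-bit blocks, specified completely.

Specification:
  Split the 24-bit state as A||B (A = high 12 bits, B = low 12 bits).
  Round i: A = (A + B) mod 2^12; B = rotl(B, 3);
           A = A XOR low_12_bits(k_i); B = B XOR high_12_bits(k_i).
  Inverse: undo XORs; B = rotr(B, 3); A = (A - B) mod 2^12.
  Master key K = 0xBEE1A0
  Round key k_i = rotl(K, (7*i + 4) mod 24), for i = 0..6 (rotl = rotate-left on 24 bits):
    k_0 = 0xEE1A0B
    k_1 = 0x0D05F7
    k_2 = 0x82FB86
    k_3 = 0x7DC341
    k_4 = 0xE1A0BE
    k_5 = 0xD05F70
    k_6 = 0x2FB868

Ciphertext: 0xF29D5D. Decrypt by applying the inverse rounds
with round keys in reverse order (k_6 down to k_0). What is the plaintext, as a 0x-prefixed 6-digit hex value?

s_0 = ciphertext = 0xF29D5D
s_1 = InvRound(s_0, k_6) = 0x94DDF4
s_2 = InvRound(s_1, k_5) = 0x41F21E
s_3 = InvRound(s_2, k_4) = 0xB21980
s_4 = InvRound(s_3, k_3) = 0xE959CB
s_5 = InvRound(s_4, k_2) = 0xCD783C
s_6 = InvRound(s_5, k_1) = 0x00391D
s_7 = InvRound(s_6, k_0) = 0x1098FF

0x1098FF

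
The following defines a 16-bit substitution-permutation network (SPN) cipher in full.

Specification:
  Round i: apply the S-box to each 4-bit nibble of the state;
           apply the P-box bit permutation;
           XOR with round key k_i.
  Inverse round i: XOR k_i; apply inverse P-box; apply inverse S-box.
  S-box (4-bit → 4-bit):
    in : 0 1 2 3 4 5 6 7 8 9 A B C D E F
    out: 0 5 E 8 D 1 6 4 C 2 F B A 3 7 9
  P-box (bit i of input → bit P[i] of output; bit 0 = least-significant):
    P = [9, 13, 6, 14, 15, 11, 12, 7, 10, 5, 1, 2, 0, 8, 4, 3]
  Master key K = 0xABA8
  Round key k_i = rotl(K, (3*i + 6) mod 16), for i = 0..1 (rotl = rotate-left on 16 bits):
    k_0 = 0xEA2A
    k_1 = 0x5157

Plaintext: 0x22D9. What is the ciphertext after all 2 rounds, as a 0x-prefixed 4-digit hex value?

s_0 = plaintext = 0x22D9
s_1 = Round(s_0, k_0) = 0x4314
s_2 = Round(s_1, k_1) = 0x830A

0x830A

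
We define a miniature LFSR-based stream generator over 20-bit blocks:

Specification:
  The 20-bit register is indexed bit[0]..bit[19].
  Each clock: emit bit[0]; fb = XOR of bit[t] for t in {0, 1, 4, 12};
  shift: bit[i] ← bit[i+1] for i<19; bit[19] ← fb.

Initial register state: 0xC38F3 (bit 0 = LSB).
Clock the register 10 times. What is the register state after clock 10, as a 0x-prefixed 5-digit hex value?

0x71B0E

reg_0 = 0xC38F3
clock 1: out=1, reg = 0x61C79
clock 2: out=1, reg = 0xB0E3C
clock 3: out=0, reg = 0xD871E
clock 4: out=0, reg = 0x6C38F
clock 5: out=1, reg = 0x361C7
clock 6: out=1, reg = 0x1B0E3
clock 7: out=1, reg = 0x8D871
clock 8: out=1, reg = 0xC6C38
clock 9: out=0, reg = 0xE361C
clock 10: out=0, reg = 0x71B0E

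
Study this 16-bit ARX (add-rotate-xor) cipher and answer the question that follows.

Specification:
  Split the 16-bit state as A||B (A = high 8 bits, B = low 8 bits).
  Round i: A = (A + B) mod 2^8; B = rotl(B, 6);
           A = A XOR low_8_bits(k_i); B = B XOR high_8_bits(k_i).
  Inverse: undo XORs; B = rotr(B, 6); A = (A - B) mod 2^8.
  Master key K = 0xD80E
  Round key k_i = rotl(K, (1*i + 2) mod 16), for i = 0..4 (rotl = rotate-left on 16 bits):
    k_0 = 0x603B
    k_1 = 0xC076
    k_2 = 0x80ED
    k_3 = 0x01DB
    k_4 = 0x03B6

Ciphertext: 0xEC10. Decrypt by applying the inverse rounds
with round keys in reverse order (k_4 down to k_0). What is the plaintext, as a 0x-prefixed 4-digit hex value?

s_0 = ciphertext = 0xEC10
s_1 = InvRound(s_0, k_4) = 0x0E4C
s_2 = InvRound(s_1, k_3) = 0xA035
s_3 = InvRound(s_2, k_2) = 0x77D6
s_4 = InvRound(s_3, k_1) = 0xA958
s_5 = InvRound(s_4, k_0) = 0xB2E0

0xB2E0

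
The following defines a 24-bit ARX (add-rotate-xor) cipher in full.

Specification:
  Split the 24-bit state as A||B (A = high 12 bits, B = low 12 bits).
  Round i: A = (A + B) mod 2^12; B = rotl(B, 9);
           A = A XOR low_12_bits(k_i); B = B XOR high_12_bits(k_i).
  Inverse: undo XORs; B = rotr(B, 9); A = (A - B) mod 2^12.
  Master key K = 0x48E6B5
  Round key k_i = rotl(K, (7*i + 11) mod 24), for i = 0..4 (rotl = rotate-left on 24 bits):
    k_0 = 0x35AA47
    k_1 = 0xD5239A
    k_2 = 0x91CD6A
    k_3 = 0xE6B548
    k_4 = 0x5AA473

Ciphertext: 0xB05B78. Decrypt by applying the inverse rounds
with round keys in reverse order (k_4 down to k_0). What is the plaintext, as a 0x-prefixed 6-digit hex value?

s_0 = ciphertext = 0xB05B78
s_1 = InvRound(s_0, k_4) = 0x8DF697
s_2 = InvRound(s_1, k_3) = 0x5B37E4
s_3 = InvRound(s_2, k_2) = 0x1127C7
s_4 = InvRound(s_3, k_1) = 0xDDB4AD
s_5 = InvRound(s_4, k_0) = 0x7E1FBB

0x7E1FBB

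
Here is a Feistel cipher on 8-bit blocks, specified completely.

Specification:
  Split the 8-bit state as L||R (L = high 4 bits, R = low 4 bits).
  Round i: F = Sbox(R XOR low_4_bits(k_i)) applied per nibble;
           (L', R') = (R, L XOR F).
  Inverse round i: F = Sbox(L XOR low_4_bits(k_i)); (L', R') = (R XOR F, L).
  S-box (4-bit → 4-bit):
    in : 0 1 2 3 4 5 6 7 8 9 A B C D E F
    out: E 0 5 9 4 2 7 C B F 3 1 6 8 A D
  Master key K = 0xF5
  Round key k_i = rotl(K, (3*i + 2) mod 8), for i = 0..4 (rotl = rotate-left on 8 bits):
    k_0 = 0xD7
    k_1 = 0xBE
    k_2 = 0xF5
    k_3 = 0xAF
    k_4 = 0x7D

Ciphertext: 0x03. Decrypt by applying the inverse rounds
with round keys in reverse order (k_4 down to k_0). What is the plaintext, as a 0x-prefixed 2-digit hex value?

s_0 = ciphertext = 0x03
s_1 = InvRound(s_0, k_4) = 0xB0
s_2 = InvRound(s_1, k_3) = 0x4B
s_3 = InvRound(s_2, k_2) = 0xB4
s_4 = InvRound(s_3, k_1) = 0x6B
s_5 = InvRound(s_4, k_0) = 0xB6

0xB6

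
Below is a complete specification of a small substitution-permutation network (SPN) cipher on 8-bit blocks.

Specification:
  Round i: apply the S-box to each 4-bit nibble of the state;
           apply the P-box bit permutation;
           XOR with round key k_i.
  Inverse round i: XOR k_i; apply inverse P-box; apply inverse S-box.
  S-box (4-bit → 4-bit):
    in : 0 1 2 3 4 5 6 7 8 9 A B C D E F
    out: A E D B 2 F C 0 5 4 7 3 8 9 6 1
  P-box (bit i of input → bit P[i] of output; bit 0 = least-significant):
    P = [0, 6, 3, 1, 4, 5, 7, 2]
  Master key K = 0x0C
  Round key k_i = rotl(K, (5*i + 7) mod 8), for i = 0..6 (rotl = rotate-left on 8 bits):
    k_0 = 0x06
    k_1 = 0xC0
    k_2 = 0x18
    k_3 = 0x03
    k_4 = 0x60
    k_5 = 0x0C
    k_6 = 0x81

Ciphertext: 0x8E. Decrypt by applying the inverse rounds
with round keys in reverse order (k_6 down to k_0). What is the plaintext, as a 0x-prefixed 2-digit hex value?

0x4E

s_0 = ciphertext = 0x8E
s_1 = InvRound(s_0, k_6) = 0xC2
s_2 = InvRound(s_1, k_5) = 0x61
s_3 = InvRound(s_2, k_4) = 0x7F
s_4 = InvRound(s_3, k_3) = 0x3E
s_5 = InvRound(s_4, k_2) = 0x0C
s_6 = InvRound(s_5, k_1) = 0x6E
s_7 = InvRound(s_6, k_0) = 0x4E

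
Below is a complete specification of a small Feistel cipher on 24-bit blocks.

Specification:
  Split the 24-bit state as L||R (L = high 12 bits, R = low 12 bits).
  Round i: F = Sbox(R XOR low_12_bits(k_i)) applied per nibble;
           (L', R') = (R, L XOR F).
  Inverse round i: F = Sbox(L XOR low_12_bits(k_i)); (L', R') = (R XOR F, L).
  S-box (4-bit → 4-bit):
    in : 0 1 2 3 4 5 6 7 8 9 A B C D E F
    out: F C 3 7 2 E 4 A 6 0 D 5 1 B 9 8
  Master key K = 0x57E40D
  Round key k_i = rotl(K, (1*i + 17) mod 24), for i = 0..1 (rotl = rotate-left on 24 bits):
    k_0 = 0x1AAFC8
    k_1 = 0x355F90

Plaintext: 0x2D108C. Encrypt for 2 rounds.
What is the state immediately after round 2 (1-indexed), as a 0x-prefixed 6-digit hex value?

0xAF3ECB

s_0 = plaintext = 0x2D108C
s_1 = Round(s_0, k_0) = 0x08CAF3
s_2 = Round(s_1, k_1) = 0xAF3ECB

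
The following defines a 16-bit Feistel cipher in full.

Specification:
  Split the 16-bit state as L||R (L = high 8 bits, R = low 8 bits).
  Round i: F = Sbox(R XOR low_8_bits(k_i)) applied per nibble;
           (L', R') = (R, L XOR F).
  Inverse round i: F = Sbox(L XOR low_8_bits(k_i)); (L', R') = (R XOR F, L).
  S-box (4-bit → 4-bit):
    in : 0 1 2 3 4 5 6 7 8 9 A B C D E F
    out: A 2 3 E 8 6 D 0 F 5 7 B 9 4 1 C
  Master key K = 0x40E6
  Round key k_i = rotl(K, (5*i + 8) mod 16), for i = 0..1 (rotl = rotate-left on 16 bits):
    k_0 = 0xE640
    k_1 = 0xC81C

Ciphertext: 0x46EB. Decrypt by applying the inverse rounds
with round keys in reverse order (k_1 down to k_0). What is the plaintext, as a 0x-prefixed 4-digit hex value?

s_0 = ciphertext = 0x46EB
s_1 = InvRound(s_0, k_1) = 0x8C46
s_2 = InvRound(s_1, k_0) = 0xDF8C

0xDF8C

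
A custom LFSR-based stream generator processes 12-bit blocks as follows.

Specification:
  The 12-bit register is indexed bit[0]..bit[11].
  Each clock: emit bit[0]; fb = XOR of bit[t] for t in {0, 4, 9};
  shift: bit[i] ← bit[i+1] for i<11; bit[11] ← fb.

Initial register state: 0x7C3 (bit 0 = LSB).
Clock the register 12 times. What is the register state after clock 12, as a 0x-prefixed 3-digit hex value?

reg_0 = 0x7C3
clock 1: out=1, reg = 0x3E1
clock 2: out=1, reg = 0x1F0
clock 3: out=0, reg = 0x8F8
clock 4: out=0, reg = 0xC7C
clock 5: out=0, reg = 0xE3E
clock 6: out=0, reg = 0x71F
clock 7: out=1, reg = 0xB8F
clock 8: out=1, reg = 0x5C7
clock 9: out=1, reg = 0xAE3
clock 10: out=1, reg = 0x571
clock 11: out=1, reg = 0x2B8
clock 12: out=0, reg = 0x15C

0x15C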